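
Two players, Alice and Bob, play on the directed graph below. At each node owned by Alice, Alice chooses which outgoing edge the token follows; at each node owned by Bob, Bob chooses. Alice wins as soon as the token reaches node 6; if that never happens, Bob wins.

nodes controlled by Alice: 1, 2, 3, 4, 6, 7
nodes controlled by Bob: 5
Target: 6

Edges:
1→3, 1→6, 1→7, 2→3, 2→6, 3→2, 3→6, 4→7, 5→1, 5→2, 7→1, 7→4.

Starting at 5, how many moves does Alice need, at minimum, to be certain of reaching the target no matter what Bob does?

A0 = {6}
A1: add {1, 2, 3} — 1 (Alice) has 1→6; 2 (Alice) has 2→6; 3 (Alice) has 3→6.
A2: add {5, 7} — 5 (Bob): all of {1, 2} already in; 7 (Alice) has 7→1.
5 enters the attractor at level 2, so Alice can force the target in 2 moves from there.

2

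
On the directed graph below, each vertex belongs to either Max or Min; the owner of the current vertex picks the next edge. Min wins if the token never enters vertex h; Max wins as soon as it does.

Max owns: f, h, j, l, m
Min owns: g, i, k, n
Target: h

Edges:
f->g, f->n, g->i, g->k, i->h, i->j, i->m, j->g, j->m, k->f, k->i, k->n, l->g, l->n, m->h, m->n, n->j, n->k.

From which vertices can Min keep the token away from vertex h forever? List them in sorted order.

f, g, k, l, n

A0 = {h}
A1: add {m} — m (Max) has m→h.
A2: add {j} — j (Max) has j→m.
A3: add {i} — i (Min): all of {h, j, m} already in.
A4 = A3; e.g. f (Max) has no edge into A3. Fixed point.
Max's attractor = {h, i, j, m}; Min avoids the target exactly from the complement.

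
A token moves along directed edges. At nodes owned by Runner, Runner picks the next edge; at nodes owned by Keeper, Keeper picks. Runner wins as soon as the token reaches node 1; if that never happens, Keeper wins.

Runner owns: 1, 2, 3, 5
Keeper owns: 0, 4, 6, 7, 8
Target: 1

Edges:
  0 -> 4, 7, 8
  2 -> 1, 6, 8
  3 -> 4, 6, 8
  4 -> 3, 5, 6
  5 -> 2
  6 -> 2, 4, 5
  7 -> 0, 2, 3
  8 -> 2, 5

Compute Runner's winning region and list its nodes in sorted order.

A0 = {1}
A1: add {2} — 2 (Runner) has 2→1.
A2: add {5} — 5 (Runner) has 5→2.
A3: add {8} — 8 (Keeper): all of {2, 5} already in.
A4: add {3} — 3 (Runner) has 3→8.
A5 = A4; e.g. 0 (Keeper) can still go to 4. Fixed point.
Runner's winning region = {1, 2, 3, 5, 8}.

1, 2, 3, 5, 8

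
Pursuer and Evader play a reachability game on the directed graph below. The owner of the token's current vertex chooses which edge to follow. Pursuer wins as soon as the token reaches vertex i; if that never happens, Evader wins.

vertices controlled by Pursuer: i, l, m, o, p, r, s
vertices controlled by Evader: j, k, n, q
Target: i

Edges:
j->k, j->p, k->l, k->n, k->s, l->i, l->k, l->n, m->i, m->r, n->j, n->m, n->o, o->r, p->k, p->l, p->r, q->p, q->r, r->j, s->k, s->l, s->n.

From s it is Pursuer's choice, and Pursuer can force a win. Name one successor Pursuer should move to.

l

A0 = {i}
A1: add {l, m} — l (Pursuer) has l→i; m (Pursuer) has m→i.
A2: add {p, s} — p (Pursuer) has p→l; s (Pursuer) has s→l.
A3 = A2; e.g. j (Evader) can still go to k. Fixed point.
From s, successor l is in the attractor (rank 1); the other successors k, n are not.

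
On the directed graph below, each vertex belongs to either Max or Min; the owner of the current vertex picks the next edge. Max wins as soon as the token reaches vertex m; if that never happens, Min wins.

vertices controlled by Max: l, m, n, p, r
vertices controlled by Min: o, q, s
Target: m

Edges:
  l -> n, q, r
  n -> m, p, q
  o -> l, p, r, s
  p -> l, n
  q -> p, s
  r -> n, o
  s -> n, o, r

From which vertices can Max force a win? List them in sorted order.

A0 = {m}
A1: add {n} — n (Max) has n→m.
A2: add {l, p, r} — l (Max) has l→n; p (Max) has p→n; r (Max) has r→n.
A3 = A2; e.g. o (Min) can still go to s. Fixed point.
Max's winning region = {l, m, n, p, r}.

l, m, n, p, r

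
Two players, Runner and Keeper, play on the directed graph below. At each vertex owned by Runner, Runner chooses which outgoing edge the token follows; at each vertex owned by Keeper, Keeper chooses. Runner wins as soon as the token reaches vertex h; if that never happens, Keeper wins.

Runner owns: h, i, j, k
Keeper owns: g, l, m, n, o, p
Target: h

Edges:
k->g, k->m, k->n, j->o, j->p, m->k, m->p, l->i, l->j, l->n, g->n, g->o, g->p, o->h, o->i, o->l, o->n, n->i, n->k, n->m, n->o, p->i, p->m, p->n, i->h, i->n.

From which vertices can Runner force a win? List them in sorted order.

h, i

A0 = {h}
A1: add {i} — i (Runner) has i→h.
A2 = A1; e.g. g (Keeper) can still go to n. Fixed point.
Runner's winning region = {h, i}.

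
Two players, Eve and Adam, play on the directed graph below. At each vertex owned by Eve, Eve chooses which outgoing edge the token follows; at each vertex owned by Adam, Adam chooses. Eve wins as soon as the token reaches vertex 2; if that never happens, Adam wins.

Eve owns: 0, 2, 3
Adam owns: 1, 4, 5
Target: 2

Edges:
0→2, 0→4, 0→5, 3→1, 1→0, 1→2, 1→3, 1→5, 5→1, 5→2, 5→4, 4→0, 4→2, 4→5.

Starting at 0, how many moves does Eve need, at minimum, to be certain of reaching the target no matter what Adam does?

1

A0 = {2}
A1: add {0} — 0 (Eve) has 0→2.
A2 = A1; e.g. 1 (Adam) can still go to 3. Fixed point.
0 enters the attractor at level 1, so Eve can force the target in 1 move from there.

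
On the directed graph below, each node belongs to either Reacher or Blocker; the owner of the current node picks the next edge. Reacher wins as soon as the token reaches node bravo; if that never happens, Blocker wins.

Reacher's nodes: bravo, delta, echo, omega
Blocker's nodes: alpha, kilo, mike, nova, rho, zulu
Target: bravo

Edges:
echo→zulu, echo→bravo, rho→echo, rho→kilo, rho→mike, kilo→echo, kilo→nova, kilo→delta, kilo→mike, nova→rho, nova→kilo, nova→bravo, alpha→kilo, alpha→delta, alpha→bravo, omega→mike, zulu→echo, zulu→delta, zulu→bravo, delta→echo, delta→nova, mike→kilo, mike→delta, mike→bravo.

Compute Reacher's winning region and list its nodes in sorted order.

A0 = {bravo}
A1: add {echo} — echo (Reacher) has echo→bravo.
A2: add {delta} — delta (Reacher) has delta→echo.
A3: add {zulu} — zulu (Blocker): all of {echo, delta, bravo} already in.
A4 = A3; e.g. rho (Blocker) can still go to kilo. Fixed point.
Reacher's winning region = {bravo, delta, echo, zulu}.

bravo, delta, echo, zulu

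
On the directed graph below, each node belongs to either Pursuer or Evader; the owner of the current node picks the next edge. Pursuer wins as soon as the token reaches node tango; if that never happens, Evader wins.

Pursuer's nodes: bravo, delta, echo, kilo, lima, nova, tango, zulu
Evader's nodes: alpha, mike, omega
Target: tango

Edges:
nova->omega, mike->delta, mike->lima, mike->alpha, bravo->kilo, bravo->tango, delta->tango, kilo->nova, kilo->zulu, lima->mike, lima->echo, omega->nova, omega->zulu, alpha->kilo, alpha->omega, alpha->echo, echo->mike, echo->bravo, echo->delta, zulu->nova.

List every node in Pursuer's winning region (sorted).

A0 = {tango}
A1: add {bravo, delta} — bravo (Pursuer) has bravo→tango; delta (Pursuer) has delta→tango.
A2: add {echo} — echo (Pursuer) has echo→bravo.
A3: add {lima} — lima (Pursuer) has lima→echo.
A4 = A3; e.g. nova (Pursuer) has no edge into A3. Fixed point.
Pursuer's winning region = {bravo, delta, echo, lima, tango}.

bravo, delta, echo, lima, tango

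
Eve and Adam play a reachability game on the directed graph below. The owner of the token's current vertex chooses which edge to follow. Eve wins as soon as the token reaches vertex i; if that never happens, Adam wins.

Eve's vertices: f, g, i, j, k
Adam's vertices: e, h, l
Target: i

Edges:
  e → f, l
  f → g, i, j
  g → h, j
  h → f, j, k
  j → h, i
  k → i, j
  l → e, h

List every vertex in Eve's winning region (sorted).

A0 = {i}
A1: add {f, j, k} — f (Eve) has f→i; j (Eve) has j→i; k (Eve) has k→i.
A2: add {g, h} — g (Eve) has g→j; h (Adam): all of {f, j, k} already in.
A3 = A2; e.g. e (Adam) can still go to l. Fixed point.
Eve's winning region = {f, g, h, i, j, k}.

f, g, h, i, j, k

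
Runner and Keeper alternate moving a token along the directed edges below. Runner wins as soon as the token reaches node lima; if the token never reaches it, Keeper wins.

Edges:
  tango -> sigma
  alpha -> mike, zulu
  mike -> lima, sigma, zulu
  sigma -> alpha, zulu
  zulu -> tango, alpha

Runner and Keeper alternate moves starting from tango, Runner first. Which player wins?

Keeper

Track states (vertex, player-to-move).
A0 = {(lima,Runner), (lima,Keeper)}
A1: add {(mike,Runner)}.
A2 = A1; e.g. (tango,Runner) stays out. (tango,Runner) never enters ⇒ Keeper avoids the target.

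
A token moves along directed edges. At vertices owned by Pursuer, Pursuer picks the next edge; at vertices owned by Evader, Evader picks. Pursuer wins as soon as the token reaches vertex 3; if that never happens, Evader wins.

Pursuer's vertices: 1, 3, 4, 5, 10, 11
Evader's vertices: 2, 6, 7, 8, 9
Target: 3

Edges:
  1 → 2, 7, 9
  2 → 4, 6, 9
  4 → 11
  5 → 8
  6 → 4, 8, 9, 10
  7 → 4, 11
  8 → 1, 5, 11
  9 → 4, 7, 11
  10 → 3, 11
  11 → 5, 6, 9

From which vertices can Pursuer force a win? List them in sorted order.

A0 = {3}
A1: add {10} — 10 (Pursuer) has 10→3.
A2 = A1; e.g. 1 (Pursuer) has no edge into A1. Fixed point.
Pursuer's winning region = {3, 10}.

3, 10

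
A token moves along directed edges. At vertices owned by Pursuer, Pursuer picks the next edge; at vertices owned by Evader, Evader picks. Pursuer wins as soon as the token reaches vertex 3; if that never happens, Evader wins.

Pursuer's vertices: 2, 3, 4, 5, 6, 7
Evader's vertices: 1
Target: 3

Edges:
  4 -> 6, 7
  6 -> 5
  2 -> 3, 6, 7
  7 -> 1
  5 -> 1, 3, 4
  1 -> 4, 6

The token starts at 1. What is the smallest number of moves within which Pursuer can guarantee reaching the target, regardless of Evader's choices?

A0 = {3}
A1: add {2, 5} — 2 (Pursuer) has 2→3; 5 (Pursuer) has 5→3.
A2: add {6} — 6 (Pursuer) has 6→5.
A3: add {4} — 4 (Pursuer) has 4→6.
A4: add {1} — 1 (Evader): all of {4, 6} already in.
1 enters the attractor at level 4, so Pursuer can force the target in 4 moves from there.

4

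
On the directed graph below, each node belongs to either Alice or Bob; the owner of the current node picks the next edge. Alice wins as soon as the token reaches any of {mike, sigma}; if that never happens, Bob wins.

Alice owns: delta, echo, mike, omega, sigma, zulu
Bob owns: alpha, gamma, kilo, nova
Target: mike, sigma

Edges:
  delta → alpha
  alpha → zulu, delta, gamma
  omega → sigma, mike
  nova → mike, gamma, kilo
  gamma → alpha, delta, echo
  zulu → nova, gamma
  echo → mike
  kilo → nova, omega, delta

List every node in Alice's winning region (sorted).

A0 = {mike, sigma}
A1: add {echo, omega} — omega (Alice) has omega→sigma; echo (Alice) has echo→mike.
A2 = A1; e.g. nova (Bob) can still go to gamma. Fixed point.
Alice's winning region = {echo, mike, omega, sigma}.

echo, mike, omega, sigma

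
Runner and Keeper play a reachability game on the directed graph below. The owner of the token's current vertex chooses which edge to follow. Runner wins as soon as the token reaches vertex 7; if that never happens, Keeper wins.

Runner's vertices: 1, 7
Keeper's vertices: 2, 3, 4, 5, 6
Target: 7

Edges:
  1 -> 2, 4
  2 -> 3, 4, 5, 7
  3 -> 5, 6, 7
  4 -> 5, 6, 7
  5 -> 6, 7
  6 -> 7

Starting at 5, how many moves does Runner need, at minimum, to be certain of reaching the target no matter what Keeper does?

A0 = {7}
A1: add {6} — 6 (Keeper): all of {7} already in.
A2: add {5} — 5 (Keeper): all of {6, 7} already in.
5 enters the attractor at level 2, so Runner can force the target in 2 moves from there.

2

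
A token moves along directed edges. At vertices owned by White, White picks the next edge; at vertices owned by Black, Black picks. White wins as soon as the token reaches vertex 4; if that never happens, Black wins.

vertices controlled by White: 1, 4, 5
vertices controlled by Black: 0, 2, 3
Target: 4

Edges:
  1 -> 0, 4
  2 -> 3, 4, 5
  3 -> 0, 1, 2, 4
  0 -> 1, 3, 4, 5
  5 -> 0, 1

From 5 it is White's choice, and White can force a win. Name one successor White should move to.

A0 = {4}
A1: add {1} — 1 (White) has 1→4.
A2: add {5} — 5 (White) has 5→1.
A3 = A2; e.g. 0 (Black) can still go to 3. Fixed point.
From 5, successor 1 is in the attractor (rank 1); the other successor 0 is not.

1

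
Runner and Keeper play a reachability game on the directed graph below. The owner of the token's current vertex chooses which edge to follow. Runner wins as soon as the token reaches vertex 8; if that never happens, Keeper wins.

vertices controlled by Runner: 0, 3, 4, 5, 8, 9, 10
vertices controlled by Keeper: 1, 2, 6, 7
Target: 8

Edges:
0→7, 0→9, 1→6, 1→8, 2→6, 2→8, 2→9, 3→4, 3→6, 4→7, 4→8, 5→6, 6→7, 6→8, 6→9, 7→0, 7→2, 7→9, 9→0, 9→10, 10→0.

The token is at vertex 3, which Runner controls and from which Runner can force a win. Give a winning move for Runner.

4

A0 = {8}
A1: add {4} — 4 (Runner) has 4→8.
A2: add {3} — 3 (Runner) has 3→4.
A3 = A2; e.g. 0 (Runner) has no edge into A2. Fixed point.
From 3, successor 4 is in the attractor (rank 1); the other successor 6 is not.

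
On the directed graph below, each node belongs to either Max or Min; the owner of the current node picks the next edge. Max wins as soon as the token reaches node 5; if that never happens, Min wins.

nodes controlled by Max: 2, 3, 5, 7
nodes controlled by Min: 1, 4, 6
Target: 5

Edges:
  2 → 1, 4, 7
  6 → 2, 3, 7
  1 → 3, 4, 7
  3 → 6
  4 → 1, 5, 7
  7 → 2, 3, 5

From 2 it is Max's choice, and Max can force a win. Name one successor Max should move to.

7

A0 = {5}
A1: add {7} — 7 (Max) has 7→5.
A2: add {2} — 2 (Max) has 2→7.
A3 = A2; e.g. 1 (Min) can still go to 3. Fixed point.
From 2, successor 7 is in the attractor (rank 1); the other successors 1, 4 are not.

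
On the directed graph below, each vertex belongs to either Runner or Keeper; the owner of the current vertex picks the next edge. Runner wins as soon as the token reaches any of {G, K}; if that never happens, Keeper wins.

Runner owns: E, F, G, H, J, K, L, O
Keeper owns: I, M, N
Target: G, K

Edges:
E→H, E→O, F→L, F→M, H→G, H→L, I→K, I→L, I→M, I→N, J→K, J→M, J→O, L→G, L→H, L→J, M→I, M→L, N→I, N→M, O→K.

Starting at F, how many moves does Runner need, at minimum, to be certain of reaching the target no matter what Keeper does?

2

A0 = {G, K}
A1: add {H, J, L, O} — H (Runner) has H→G; J (Runner) has J→K; L (Runner) has L→G; O (Runner) has O→K.
A2: add {E, F} — E (Runner) has E→H; F (Runner) has F→L.
A3 = A2; e.g. I (Keeper) can still go to M. Fixed point.
F enters the attractor at level 2, so Runner can force the target in 2 moves from there.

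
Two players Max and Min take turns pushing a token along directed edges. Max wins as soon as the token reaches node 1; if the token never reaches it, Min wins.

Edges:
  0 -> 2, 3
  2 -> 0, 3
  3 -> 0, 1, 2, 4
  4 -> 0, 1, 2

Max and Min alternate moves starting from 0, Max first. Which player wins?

Min

Track states (vertex, player-to-move).
A0 = {(1,Max), (1,Min)}
A1: add {(3,Max), (4,Max)}.
A2 = A1; e.g. (0,Max) stays out. (0,Max) never enters ⇒ Min avoids the target.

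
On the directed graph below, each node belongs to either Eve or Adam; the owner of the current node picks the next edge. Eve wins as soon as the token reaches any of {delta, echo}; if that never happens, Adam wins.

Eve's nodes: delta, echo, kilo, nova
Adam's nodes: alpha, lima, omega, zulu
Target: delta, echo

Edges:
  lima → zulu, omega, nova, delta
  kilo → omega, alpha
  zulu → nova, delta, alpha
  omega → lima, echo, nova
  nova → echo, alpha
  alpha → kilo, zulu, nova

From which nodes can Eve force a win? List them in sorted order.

A0 = {delta, echo}
A1: add {nova} — nova (Eve) has nova→echo.
A2 = A1; e.g. lima (Adam) can still go to zulu. Fixed point.
Eve's winning region = {delta, echo, nova}.

delta, echo, nova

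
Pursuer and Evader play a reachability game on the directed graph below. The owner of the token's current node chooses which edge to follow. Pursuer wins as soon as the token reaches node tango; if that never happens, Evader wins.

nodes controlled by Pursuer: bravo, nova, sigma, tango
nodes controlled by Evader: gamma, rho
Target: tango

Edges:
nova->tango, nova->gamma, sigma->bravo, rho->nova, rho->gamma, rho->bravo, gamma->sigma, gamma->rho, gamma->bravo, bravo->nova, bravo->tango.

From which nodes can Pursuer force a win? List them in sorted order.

bravo, nova, sigma, tango

A0 = {tango}
A1: add {bravo, nova} — nova (Pursuer) has nova→tango; bravo (Pursuer) has bravo→tango.
A2: add {sigma} — sigma (Pursuer) has sigma→bravo.
A3 = A2; e.g. rho (Evader) can still go to gamma. Fixed point.
Pursuer's winning region = {bravo, nova, sigma, tango}.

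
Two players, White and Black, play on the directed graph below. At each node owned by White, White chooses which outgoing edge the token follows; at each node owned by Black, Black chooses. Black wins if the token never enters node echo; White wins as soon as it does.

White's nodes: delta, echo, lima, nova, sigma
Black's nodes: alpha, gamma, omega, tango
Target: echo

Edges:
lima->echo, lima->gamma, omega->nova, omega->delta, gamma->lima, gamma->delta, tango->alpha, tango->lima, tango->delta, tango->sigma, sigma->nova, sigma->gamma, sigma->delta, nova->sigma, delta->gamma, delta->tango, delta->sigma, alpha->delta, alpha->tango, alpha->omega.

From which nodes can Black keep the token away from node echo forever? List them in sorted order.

A0 = {echo}
A1: add {lima} — lima (White) has lima→echo.
A2 = A1; e.g. nova (White) has no edge into A1. Fixed point.
White's attractor = {echo, lima}; Black avoids the target exactly from the complement.

alpha, delta, gamma, nova, omega, sigma, tango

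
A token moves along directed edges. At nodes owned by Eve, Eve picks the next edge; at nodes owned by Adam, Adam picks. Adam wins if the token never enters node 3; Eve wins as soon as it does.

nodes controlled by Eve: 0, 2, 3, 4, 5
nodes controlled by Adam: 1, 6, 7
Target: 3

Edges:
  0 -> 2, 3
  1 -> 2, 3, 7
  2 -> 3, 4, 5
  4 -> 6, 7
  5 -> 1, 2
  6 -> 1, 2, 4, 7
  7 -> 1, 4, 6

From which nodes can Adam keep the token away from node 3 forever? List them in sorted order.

1, 4, 6, 7

A0 = {3}
A1: add {0, 2} — 0 (Eve) has 0→3; 2 (Eve) has 2→3.
A2: add {5} — 5 (Eve) has 5→2.
A3 = A2; e.g. 1 (Adam) can still go to 7. Fixed point.
Eve's attractor = {0, 2, 3, 5}; Adam avoids the target exactly from the complement.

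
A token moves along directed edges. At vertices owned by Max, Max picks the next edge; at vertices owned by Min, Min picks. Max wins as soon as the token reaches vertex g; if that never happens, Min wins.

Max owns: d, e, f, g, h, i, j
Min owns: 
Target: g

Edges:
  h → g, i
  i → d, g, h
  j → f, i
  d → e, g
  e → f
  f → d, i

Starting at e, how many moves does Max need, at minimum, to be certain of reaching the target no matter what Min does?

A0 = {g}
A1: add {d, h, i} — d (Max) has d→g; h (Max) has h→g; i (Max) has i→g.
A2: add {f, j} — f (Max) has f→d; j (Max) has j→i.
A3: add {e} — e (Max) has e→f.
A3 = all vertices. Fixed point.
e enters the attractor at level 3, so Max can force the target in 3 moves from there.

3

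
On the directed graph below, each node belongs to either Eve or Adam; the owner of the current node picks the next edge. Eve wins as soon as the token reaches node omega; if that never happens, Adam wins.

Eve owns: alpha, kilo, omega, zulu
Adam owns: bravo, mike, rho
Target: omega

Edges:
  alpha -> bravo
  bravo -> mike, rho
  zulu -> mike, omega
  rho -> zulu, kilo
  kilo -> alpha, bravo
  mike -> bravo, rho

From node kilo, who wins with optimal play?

A0 = {omega}
A1: add {zulu} — zulu (Eve) has zulu→omega.
A2 = A1; e.g. alpha (Eve) has no edge into A1. Fixed point.
kilo never enters the attractor, so Adam can avoid the target forever.

Adam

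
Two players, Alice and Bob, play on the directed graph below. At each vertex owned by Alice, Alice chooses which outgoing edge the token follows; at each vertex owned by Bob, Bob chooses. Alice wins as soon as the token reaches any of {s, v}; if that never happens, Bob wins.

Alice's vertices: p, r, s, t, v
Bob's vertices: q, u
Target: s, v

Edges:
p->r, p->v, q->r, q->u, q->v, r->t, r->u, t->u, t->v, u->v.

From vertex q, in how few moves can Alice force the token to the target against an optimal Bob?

3

A0 = {s, v}
A1: add {p, t, u} — p (Alice) has p→v; t (Alice) has t→v; u (Bob): all of {v} already in.
A2: add {r} — r (Alice) has r→t.
A3: add {q} — q (Bob): all of {r, u, v} already in.
A3 = all vertices. Fixed point.
q enters the attractor at level 3, so Alice can force the target in 3 moves from there.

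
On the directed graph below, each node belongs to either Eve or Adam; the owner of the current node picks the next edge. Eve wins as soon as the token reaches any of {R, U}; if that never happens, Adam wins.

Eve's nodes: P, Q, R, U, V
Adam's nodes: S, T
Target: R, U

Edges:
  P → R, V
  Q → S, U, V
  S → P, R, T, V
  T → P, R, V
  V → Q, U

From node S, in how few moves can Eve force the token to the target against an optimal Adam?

3

A0 = {R, U}
A1: add {P, Q, V} — P (Eve) has P→R; Q (Eve) has Q→U; V (Eve) has V→U.
A2: add {T} — T (Adam): all of {P, R, V} already in.
A3: add {S} — S (Adam): all of {P, R, T, V} already in.
A3 = all vertices. Fixed point.
S enters the attractor at level 3, so Eve can force the target in 3 moves from there.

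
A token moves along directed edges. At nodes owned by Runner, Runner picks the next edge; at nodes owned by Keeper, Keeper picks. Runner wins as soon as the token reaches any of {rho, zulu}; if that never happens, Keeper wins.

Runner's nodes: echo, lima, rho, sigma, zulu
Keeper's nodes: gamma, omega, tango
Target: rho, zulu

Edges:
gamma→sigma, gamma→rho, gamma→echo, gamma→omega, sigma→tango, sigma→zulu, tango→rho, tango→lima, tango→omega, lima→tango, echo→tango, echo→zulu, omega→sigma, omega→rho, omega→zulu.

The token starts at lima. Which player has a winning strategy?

Keeper

A0 = {rho, zulu}
A1: add {echo, sigma} — sigma (Runner) has sigma→zulu; echo (Runner) has echo→zulu.
A2: add {omega} — omega (Keeper): all of {sigma, rho, zulu} already in.
A3: add {gamma} — gamma (Keeper): all of {sigma, rho, echo, omega} already in.
A4 = A3; e.g. tango (Keeper) can still go to lima. Fixed point.
lima never enters the attractor, so Keeper can avoid the target forever.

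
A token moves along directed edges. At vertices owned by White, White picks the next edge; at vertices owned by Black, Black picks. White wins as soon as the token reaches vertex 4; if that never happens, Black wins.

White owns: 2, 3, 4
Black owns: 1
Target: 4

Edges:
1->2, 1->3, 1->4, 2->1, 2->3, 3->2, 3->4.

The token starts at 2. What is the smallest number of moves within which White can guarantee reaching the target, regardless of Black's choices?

A0 = {4}
A1: add {3} — 3 (White) has 3→4.
A2: add {2} — 2 (White) has 2→3.
2 enters the attractor at level 2, so White can force the target in 2 moves from there.

2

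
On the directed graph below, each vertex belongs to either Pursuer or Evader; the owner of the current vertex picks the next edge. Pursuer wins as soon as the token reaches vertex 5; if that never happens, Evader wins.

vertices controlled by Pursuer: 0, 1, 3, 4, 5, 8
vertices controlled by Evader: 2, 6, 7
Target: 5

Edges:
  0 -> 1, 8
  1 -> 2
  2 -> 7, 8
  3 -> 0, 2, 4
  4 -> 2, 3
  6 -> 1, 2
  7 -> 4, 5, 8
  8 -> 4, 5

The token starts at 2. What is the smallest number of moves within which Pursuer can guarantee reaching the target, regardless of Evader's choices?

A0 = {5}
A1: add {8} — 8 (Pursuer) has 8→5.
A2: add {0} — 0 (Pursuer) has 0→8.
A3: add {3} — 3 (Pursuer) has 3→0.
A4: add {4} — 4 (Pursuer) has 4→3.
A5: add {7} — 7 (Evader): all of {4, 5, 8} already in.
A6: add {2} — 2 (Evader): all of {7, 8} already in.
2 enters the attractor at level 6, so Pursuer can force the target in 6 moves from there.

6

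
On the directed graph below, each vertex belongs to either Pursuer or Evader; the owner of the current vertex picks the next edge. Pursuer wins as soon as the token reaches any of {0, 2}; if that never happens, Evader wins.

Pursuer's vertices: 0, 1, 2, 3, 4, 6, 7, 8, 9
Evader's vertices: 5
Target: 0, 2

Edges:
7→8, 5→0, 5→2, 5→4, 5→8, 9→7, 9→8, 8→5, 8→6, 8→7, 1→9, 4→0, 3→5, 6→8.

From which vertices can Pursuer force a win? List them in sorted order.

A0 = {0, 2}
A1: add {4} — 4 (Pursuer) has 4→0.
A2 = A1; e.g. 1 (Pursuer) has no edge into A1. Fixed point.
Pursuer's winning region = {0, 2, 4}.

0, 2, 4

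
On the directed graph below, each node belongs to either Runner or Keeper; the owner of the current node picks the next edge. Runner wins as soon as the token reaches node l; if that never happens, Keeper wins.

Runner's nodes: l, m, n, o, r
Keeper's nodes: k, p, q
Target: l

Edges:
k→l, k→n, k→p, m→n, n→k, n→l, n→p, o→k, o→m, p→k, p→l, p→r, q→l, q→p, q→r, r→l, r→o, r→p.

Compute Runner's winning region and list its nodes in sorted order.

A0 = {l}
A1: add {n, r} — n (Runner) has n→l; r (Runner) has r→l.
A2: add {m} — m (Runner) has m→n.
A3: add {o} — o (Runner) has o→m.
A4 = A3; e.g. k (Keeper) can still go to p. Fixed point.
Runner's winning region = {l, m, n, o, r}.

l, m, n, o, r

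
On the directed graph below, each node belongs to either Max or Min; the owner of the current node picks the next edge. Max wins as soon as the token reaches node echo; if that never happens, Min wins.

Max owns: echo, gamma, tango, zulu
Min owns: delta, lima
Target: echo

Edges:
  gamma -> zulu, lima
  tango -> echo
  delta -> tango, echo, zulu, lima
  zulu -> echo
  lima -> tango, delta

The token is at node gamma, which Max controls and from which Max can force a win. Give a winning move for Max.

A0 = {echo}
A1: add {tango, zulu} — tango (Max) has tango→echo; zulu (Max) has zulu→echo.
A2: add {gamma} — gamma (Max) has gamma→zulu.
A3 = A2; e.g. delta (Min) can still go to lima. Fixed point.
From gamma, successor zulu is in the attractor (rank 1); the other successor lima is not.

zulu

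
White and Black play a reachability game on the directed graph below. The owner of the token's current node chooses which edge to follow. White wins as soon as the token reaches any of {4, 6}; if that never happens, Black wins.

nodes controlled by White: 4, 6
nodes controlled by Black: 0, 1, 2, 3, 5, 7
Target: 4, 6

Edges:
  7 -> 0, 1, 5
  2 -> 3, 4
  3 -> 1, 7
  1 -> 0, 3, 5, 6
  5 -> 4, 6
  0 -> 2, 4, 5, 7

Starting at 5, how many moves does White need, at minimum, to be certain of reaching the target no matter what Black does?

A0 = {4, 6}
A1: add {5} — 5 (Black): all of {4, 6} already in.
A2 = A1; e.g. 0 (Black) can still go to 2. Fixed point.
5 enters the attractor at level 1, so White can force the target in 1 move from there.

1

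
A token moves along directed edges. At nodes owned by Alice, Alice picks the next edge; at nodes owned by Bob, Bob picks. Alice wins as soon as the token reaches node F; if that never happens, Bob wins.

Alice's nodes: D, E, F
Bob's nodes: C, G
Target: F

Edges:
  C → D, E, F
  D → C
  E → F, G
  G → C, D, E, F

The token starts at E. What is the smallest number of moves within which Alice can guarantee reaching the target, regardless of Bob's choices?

1

A0 = {F}
A1: add {E} — E (Alice) has E→F.
A2 = A1; e.g. C (Bob) can still go to D. Fixed point.
E enters the attractor at level 1, so Alice can force the target in 1 move from there.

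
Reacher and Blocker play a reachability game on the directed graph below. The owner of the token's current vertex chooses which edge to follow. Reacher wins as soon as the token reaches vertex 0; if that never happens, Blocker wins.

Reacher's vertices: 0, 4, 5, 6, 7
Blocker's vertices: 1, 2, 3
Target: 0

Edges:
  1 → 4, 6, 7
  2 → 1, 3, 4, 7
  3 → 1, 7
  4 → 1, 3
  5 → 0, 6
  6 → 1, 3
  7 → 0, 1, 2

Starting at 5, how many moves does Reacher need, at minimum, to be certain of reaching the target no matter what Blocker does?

1

A0 = {0}
A1: add {5, 7} — 5 (Reacher) has 5→0; 7 (Reacher) has 7→0.
A2 = A1; e.g. 1 (Blocker) can still go to 4. Fixed point.
5 enters the attractor at level 1, so Reacher can force the target in 1 move from there.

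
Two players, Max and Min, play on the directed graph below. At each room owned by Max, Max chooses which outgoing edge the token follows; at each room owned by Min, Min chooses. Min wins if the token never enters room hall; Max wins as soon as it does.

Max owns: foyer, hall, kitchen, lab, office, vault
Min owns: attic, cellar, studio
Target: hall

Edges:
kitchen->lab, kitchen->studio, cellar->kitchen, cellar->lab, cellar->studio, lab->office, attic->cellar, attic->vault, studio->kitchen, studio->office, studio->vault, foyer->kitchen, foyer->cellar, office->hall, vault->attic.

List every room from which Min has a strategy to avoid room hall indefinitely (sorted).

A0 = {hall}
A1: add {office} — office (Max) has office→hall.
A2: add {lab} — lab (Max) has lab→office.
A3: add {kitchen} — kitchen (Max) has kitchen→lab.
A4: add {foyer} — foyer (Max) has foyer→kitchen.
A5 = A4; e.g. cellar (Min) can still go to studio. Fixed point.
Max's attractor = {foyer, hall, kitchen, lab, office}; Min avoids the target exactly from the complement.

attic, cellar, studio, vault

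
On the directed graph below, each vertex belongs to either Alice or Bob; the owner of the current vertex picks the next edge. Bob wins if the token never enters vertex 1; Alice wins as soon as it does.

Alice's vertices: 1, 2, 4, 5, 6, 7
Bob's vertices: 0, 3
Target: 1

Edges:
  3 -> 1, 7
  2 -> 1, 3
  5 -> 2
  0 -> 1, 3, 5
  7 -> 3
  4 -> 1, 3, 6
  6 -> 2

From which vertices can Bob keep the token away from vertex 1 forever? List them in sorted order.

A0 = {1}
A1: add {2, 4} — 2 (Alice) has 2→1; 4 (Alice) has 4→1.
A2: add {5, 6} — 5 (Alice) has 5→2; 6 (Alice) has 6→2.
A3 = A2; e.g. 0 (Bob) can still go to 3. Fixed point.
Alice's attractor = {1, 2, 4, 5, 6}; Bob avoids the target exactly from the complement.

0, 3, 7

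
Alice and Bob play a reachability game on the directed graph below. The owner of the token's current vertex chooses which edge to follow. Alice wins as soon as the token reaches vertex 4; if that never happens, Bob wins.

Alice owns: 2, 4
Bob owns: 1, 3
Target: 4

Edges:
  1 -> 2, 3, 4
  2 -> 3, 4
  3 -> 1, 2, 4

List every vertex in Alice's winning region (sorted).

2, 4

A0 = {4}
A1: add {2} — 2 (Alice) has 2→4.
A2 = A1; e.g. 1 (Bob) can still go to 3. Fixed point.
Alice's winning region = {2, 4}.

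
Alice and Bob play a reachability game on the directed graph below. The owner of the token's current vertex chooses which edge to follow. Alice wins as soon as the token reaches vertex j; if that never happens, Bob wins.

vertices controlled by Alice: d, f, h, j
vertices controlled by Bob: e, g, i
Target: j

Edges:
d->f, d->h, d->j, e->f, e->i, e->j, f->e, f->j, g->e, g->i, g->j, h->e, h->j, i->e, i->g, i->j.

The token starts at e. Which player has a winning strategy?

Bob

A0 = {j}
A1: add {d, f, h} — d (Alice) has d→j; f (Alice) has f→j; h (Alice) has h→j.
A2 = A1; e.g. e (Bob) can still go to i. Fixed point.
e never enters the attractor, so Bob can avoid the target forever.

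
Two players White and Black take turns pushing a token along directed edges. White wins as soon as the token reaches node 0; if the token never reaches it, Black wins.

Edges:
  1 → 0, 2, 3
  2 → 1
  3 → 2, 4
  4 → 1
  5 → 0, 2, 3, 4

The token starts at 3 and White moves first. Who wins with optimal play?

Track states (vertex, player-to-move).
A0 = {(0,White), (0,Black)}
A1: add {(1,White), (5,White)}.
A2: add {(2,Black), (4,Black)}.
A3: add {(3,White)}.
(3,White) ∈ A3 ⇒ White forces the target.

White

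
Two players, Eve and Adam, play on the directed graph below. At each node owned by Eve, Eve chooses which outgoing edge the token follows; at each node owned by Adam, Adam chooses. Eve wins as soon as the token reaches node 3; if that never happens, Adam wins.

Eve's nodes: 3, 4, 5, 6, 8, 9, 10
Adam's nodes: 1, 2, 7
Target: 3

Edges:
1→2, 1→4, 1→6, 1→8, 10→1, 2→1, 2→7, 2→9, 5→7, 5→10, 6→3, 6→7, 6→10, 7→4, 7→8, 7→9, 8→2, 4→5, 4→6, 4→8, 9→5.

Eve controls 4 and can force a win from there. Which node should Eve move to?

6

A0 = {3}
A1: add {6} — 6 (Eve) has 6→3.
A2: add {4} — 4 (Eve) has 4→6.
A3 = A2; e.g. 1 (Adam) can still go to 2. Fixed point.
From 4, successor 6 is in the attractor (rank 1); the other successors 5, 8 are not.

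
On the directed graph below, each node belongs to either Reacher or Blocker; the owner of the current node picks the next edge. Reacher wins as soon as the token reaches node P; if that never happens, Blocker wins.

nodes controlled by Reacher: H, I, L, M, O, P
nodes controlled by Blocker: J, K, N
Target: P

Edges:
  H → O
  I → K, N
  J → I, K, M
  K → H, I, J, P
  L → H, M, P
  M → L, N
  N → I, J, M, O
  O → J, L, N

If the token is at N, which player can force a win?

A0 = {P}
A1: add {L} — L (Reacher) has L→P.
A2: add {M, O} — M (Reacher) has M→L; O (Reacher) has O→L.
A3: add {H} — H (Reacher) has H→O.
A4 = A3; e.g. I (Reacher) has no edge into A3. Fixed point.
N never enters the attractor, so Blocker can avoid the target forever.

Blocker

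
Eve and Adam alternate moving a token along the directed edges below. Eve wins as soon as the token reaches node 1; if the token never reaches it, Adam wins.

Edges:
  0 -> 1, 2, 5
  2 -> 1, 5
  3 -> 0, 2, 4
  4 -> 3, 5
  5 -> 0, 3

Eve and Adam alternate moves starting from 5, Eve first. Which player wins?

Adam

Track states (vertex, player-to-move).
A0 = {(1,Eve), (1,Adam)}
A1: add {(0,Eve), (2,Eve)}.
A2 = A1; e.g. (0,Adam) stays out. (5,Eve) never enters ⇒ Adam avoids the target.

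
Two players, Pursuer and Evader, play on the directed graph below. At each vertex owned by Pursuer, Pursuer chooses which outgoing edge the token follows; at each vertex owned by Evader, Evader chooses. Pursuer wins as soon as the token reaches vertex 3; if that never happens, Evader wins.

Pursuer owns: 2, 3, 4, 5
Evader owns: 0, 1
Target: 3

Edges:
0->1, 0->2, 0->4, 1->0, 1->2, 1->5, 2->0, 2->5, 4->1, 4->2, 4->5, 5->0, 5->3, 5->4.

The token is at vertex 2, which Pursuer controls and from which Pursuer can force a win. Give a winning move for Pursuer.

5

A0 = {3}
A1: add {5} — 5 (Pursuer) has 5→3.
A2: add {2, 4} — 2 (Pursuer) has 2→5; 4 (Pursuer) has 4→5.
A3 = A2; e.g. 0 (Evader) can still go to 1. Fixed point.
From 2, successor 5 is in the attractor (rank 1); the other successor 0 is not.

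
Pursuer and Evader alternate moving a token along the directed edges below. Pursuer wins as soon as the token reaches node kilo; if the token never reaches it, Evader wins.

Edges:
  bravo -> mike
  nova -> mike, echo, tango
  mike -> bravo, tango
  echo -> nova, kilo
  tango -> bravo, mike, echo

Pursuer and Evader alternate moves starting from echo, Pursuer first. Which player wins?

Pursuer

Track states (vertex, player-to-move).
A0 = {(kilo,Pursuer), (kilo,Evader)}
A1: add {(echo,Pursuer)}.
(echo,Pursuer) ∈ A1 ⇒ Pursuer forces the target.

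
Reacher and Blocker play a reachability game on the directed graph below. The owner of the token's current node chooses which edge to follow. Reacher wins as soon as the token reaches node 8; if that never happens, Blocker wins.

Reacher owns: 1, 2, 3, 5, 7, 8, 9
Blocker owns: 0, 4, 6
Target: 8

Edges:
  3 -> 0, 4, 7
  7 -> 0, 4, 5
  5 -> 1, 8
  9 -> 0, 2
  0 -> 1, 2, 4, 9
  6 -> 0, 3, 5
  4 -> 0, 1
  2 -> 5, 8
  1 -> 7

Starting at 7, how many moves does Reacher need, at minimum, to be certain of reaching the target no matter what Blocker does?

A0 = {8}
A1: add {2, 5} — 2 (Reacher) has 2→8; 5 (Reacher) has 5→8.
A2: add {7, 9} — 7 (Reacher) has 7→5; 9 (Reacher) has 9→2.
7 enters the attractor at level 2, so Reacher can force the target in 2 moves from there.

2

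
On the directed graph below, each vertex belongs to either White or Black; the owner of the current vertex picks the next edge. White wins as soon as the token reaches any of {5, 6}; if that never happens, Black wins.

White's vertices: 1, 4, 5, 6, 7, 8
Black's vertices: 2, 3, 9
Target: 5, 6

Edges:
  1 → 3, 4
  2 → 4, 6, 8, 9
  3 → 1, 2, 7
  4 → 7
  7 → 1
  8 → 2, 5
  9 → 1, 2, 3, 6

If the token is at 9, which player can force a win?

A0 = {5, 6}
A1: add {8} — 8 (White) has 8→5.
A2 = A1; e.g. 1 (White) has no edge into A1. Fixed point.
9 never enters the attractor, so Black can avoid the target forever.

Black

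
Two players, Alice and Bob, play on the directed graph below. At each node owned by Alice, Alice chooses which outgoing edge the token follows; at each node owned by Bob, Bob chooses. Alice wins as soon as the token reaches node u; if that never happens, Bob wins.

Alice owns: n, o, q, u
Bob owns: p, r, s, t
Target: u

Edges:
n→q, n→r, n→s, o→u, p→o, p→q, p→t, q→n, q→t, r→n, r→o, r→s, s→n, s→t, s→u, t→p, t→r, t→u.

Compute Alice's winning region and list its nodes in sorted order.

A0 = {u}
A1: add {o} — o (Alice) has o→u.
A2 = A1; e.g. n (Alice) has no edge into A1. Fixed point.
Alice's winning region = {o, u}.

o, u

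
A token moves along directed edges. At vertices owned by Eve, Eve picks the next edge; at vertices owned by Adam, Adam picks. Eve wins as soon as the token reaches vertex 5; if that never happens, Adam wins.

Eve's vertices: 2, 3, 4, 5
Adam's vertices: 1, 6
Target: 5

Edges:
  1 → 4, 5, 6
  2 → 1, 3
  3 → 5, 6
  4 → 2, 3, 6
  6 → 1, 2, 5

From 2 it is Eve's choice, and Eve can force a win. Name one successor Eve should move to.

A0 = {5}
A1: add {3} — 3 (Eve) has 3→5.
A2: add {2, 4} — 2 (Eve) has 2→3; 4 (Eve) has 4→3.
A3 = A2; e.g. 1 (Adam) can still go to 6. Fixed point.
From 2, successor 3 is in the attractor (rank 1); the other successor 1 is not.

3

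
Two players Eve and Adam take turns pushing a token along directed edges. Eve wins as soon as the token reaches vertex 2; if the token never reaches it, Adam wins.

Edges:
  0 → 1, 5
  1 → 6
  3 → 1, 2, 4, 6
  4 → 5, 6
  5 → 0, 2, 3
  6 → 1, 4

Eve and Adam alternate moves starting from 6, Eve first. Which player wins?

Adam

Track states (vertex, player-to-move).
A0 = {(2,Eve), (2,Adam)}
A1: add {(3,Eve), (5,Eve)}.
A2 = A1; e.g. (0,Eve) stays out. (6,Eve) never enters ⇒ Adam avoids the target.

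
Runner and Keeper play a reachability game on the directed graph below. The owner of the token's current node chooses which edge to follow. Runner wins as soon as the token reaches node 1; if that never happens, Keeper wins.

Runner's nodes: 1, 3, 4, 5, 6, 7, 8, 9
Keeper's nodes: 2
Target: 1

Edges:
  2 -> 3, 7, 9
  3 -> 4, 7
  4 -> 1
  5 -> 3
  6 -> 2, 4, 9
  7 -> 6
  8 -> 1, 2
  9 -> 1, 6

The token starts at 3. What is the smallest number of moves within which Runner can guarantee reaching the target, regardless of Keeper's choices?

2

A0 = {1}
A1: add {4, 8, 9} — 4 (Runner) has 4→1; 8 (Runner) has 8→1; 9 (Runner) has 9→1.
A2: add {3, 6} — 3 (Runner) has 3→4; 6 (Runner) has 6→4.
3 enters the attractor at level 2, so Runner can force the target in 2 moves from there.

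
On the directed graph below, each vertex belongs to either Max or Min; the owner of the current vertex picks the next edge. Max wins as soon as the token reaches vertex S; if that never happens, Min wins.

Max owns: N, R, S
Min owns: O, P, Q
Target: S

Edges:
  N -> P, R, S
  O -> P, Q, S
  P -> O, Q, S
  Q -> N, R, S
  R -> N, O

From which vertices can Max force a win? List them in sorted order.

N, Q, R, S

A0 = {S}
A1: add {N} — N (Max) has N→S.
A2: add {R} — R (Max) has R→N.
A3: add {Q} — Q (Min): all of {N, R, S} already in.
A4 = A3; e.g. O (Min) can still go to P. Fixed point.
Max's winning region = {N, Q, R, S}.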